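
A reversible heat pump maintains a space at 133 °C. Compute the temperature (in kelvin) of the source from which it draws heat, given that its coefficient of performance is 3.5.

T_C ≈ 290 K

T_H = 133 °C → 133 + 273.15 = 406.15 K.
COP_HP = T_H/(T_H − T_C) ⇒ T_C = T_H·(COP_HP − 1)/COP_HP = 406.15 × (3.5 − 1)/3.5 = 290 K.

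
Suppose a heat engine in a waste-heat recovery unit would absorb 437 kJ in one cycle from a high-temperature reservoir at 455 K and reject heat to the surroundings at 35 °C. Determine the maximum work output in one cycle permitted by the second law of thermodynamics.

W_max ≈ 141 kJ

T_C = 35 °C → 35 + 273.15 = 308.15 K.
By the Carnot theorem, η_max = 1 − T_C/T_H = 1 − 308.15/455.00 = 0.3227.
W_max = η_max · Q_H = 0.3227 × 437 = 141 kJ.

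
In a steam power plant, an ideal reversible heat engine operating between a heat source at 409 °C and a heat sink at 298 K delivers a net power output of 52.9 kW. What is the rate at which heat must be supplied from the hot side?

T_H = 409 °C → 409 + 273.15 = 682.15 K.
Carnot efficiency: η = 1 − T_C/T_H = 1 − 298.00/682.15 = 0.5631.
Q_H = W/η = 52.9/0.5631 = 93.9 kW.

Q̇_H ≈ 93.9 kW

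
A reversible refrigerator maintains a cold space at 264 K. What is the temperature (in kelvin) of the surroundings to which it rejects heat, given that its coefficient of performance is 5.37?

T_H ≈ 313.2 K

COP_R = T_C/(T_H − T_C) ⇒ T_H = T_C·(1 + 1/COP_R) = 264.00 × (1 + 1/5.37) = 313.2 K.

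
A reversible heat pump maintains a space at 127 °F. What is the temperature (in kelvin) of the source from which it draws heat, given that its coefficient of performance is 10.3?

T_H = 127 °F → (127 − 32) × 5/9 = 52.78 °C = 325.93 K.
COP_HP = T_H/(T_H − T_C) ⇒ T_C = T_H·(COP_HP − 1)/COP_HP = 325.93 × (10.3 − 1)/10.3 = 294 K.

T_C ≈ 294 K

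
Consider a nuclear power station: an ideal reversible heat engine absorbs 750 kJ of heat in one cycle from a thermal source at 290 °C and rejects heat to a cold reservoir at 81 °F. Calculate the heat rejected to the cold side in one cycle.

T_H = 290 °C → 290 + 273.15 = 563.15 K.
T_C = 81 °F → (81 − 32) × 5/9 = 27.22 °C = 300.37 K.
For a reversible engine, η = 1 − T_C/T_H = 1 − 300.37/563.15 = 0.4666.
For a reversible cycle Q_C/Q_H = T_C/T_H, so Q_C = 750 × 300.37/563.15 = 400 kJ.

Q_C ≈ 400 kJ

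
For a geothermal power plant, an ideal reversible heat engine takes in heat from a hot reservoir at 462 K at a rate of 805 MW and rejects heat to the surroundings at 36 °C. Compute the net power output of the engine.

T_C = 36 °C → 36 + 273.15 = 309.15 K.
Since the cycle is reversible, η = 1 − T_C/T_H = 1 − 309.15/462.00 = 0.3308.
W = η·Q_H = 0.3308 × 805 = 266 MW.

Ẇ ≈ 266 MW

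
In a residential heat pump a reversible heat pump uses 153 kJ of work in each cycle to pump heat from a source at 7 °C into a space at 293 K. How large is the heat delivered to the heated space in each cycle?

T_C = 7 °C → 7 + 273.15 = 280.15 K.
For a reversible heat pump, COP_HP = T_H/(T_H − T_C) = 293.00/12.85 = 22.8016.
Q_H = COP_HP · W = 22.8016 × 153 = 3490 kJ.

Q_H ≈ 3490 kJ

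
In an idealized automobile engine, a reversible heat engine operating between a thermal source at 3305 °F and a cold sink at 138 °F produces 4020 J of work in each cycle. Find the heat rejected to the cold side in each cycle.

T_H = 3305 °F → (3305 − 32) × 5/9 = 1818.33 °C = 2091.48 K.
T_C = 138 °F → (138 − 32) × 5/9 = 58.89 °C = 332.04 K.
The Carnot efficiency is η = 1 − T_C/T_H = 1 − 332.04/2091.48 = 0.8412.
Since Q_C/Q_H = T_C/T_H and Q_H = W/η, Q_C = W·T_C/(T_H − T_C) = 4020 × 332.04/1759.44 = 759 J.

Q_C ≈ 759 J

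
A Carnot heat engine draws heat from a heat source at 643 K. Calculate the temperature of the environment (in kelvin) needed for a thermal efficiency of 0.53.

From η = 1 − T_C/T_H, T_C = T_H·(1 − η) = 643.00 × (1 − 0.53) = 302 K.

T_C ≈ 302 K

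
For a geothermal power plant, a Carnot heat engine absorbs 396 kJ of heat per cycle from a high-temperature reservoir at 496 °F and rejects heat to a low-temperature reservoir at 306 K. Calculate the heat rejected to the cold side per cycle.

T_H = 496 °F → (496 − 32) × 5/9 = 257.78 °C = 530.93 K.
For a reversible engine, η = 1 − T_C/T_H = 1 − 306.00/530.93 = 0.4237.
For a reversible cycle Q_C/Q_H = T_C/T_H, so Q_C = 396 × 306.00/530.93 = 228 kJ.

Q_C ≈ 228 kJ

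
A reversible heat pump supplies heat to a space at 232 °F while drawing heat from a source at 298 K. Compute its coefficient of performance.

COP_HP ≈ 4.45

T_H = 232 °F → (232 − 32) × 5/9 = 111.11 °C = 384.26 K.
For a reversible heat pump, COP_HP = T_H/(T_H − T_C) = 384.26/(384.26 − 298.00) = 4.45.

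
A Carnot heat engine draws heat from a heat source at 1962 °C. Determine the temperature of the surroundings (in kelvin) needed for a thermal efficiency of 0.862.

T_H = 1962 °C → 1962 + 273.15 = 2235.15 K.
From η = 1 − T_C/T_H, T_C = T_H·(1 − η) = 2235.15 × (1 − 0.862) = 308 K.

T_C ≈ 308 K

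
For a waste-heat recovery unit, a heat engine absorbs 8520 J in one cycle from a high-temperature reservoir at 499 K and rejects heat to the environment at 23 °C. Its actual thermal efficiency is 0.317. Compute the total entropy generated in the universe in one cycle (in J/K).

T_C = 23 °C → 23 + 273.15 = 296.15 K.
W = η·Q_H = 0.317 × 8520 = 2701 J, so Q_C = Q_H − W = 5819 J.
Reservoir entropy changes: ΔS_H = −Q_H/T_H = −8520/499.00 = -17.07 J/K and ΔS_C = +Q_C/T_C = 5819/296.15 = 19.65 J/K.
ΔS_univ = −Q_H/T_H + Q_C/T_C = 2.58 J/K (> 0, since η = 0.317 < η_Carnot = 0.407).

ΔS_univ ≈ 2.58 J/K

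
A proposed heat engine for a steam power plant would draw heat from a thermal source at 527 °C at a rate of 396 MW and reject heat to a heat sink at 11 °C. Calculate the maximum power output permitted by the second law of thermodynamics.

Ẇ_max ≈ 255 MW

T_H = 527 °C → 527 + 273.15 = 800.15 K.
T_C = 11 °C → 11 + 273.15 = 284.15 K.
The upper bound on efficiency is η_max = 1 − T_C/T_H = 1 − 284.15/800.15 = 0.6449.
W_max = η_max · Q_H = 0.6449 × 396 = 255 MW.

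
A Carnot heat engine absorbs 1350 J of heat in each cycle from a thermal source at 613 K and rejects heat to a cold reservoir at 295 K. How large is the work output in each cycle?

Carnot efficiency: η = 1 − T_C/T_H = 1 − 295.00/613.00 = 0.5188.
W = η·Q_H = 0.5188 × 1350 = 700 J.

W ≈ 700 J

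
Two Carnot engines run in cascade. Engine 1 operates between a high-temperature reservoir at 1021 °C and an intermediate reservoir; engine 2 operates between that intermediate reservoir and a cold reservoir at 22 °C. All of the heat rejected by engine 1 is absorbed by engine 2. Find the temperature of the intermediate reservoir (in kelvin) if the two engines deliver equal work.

T_m ≈ 795 K

T_H = 1021 °C → 1021 + 273.15 = 1294.15 K.
T_C = 22 °C → 22 + 273.15 = 295.15 K.
For reversible stages Q_m = Q_H·(T_m/T_H). Setting W₁ = Q_H(1 − T_m/T_H) equal to W₂ = Q_m(1 − T_C/T_m) = Q_H·(T_m − T_C)/T_H gives T_H − T_m = T_m − T_C, so T_m = (T_H + T_C)/2 = (1294.15 + 295.15)/2 = 795 K.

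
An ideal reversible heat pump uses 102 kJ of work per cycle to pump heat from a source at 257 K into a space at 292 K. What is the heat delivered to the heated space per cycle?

Q_H ≈ 851 kJ

Reversible heating COP: COP_HP = T_H/(T_H − T_C) = 292.00/35.00 = 8.3429.
Q_H = COP_HP · W = 8.3429 × 102 = 851 kJ.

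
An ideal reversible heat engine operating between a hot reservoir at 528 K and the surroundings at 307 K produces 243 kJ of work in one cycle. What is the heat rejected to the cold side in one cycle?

Q_C ≈ 337.6 kJ

Carnot efficiency: η = 1 − T_C/T_H = 1 − 307.00/528.00 = 0.4186.
Since Q_C/Q_H = T_C/T_H and Q_H = W/η, Q_C = W·T_C/(T_H − T_C) = 243 × 307.00/221.00 = 337.6 kJ.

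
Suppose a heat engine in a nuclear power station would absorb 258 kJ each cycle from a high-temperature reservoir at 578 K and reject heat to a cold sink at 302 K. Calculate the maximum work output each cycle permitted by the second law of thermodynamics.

W_max ≈ 123 kJ

The second-law ceiling is the Carnot efficiency, η_max = 1 − T_C/T_H = 1 − 302.00/578.00 = 0.4775.
W_max = η_max · Q_H = 0.4775 × 258 = 123 kJ.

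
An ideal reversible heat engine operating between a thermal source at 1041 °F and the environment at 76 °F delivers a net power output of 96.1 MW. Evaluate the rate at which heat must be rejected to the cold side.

T_H = 1041 °F → (1041 − 32) × 5/9 = 560.56 °C = 833.71 K.
T_C = 76 °F → (76 − 32) × 5/9 = 24.44 °C = 297.59 K.
For a reversible engine, η = 1 − T_C/T_H = 1 − 297.59/833.71 = 0.6430.
Since Q_C/Q_H = T_C/T_H and Q_H = W/η, Q_C = W·T_C/(T_H − T_C) = 96.1 × 297.59/536.11 = 53.34 MW.

Q̇_C ≈ 53.34 MW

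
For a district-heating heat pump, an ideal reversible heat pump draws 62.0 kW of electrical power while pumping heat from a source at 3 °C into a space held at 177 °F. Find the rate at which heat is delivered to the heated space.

T_H = 177 °F → (177 − 32) × 5/9 = 80.56 °C = 353.71 K.
T_C = 3 °C → 3 + 273.15 = 276.15 K.
COP_HP = T_H/(T_H − T_C) = 353.71/77.56 = 4.5607.
Q_H = COP_HP · W = 4.5607 × 62.0 = 283 kW.

Q̇_H ≈ 283 kW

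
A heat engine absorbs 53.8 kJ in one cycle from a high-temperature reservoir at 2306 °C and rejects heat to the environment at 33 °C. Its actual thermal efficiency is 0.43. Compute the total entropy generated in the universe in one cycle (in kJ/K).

T_H = 2306 °C → 2306 + 273.15 = 2579.15 K.
T_C = 33 °C → 33 + 273.15 = 306.15 K.
W = η·Q_H = 0.43 × 53.8 = 23.13 kJ, so Q_C = Q_H − W = 30.67 kJ.
The hot reservoir loses entropy Q_H/T_H = 53.8/2579.15 = 0.02086 kJ/K; the cold reservoir gains Q_C/T_C = 30.67/306.15 = 0.1002 kJ/K.
ΔS_univ = −Q_H/T_H + Q_C/T_C = 0.0793 kJ/K (> 0, since η = 0.43 < η_Carnot = 0.881).

ΔS_univ ≈ 0.0793 kJ/K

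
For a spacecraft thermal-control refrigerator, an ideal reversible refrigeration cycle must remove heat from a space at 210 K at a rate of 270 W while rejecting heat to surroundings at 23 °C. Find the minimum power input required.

Ẇ_in ≈ 111 W

T_H = 23 °C → 23 + 273.15 = 296.15 K.
COP_R = T_C/(T_H − T_C) = 210.00/86.15 = 2.4376.
W = Q_C/COP_R = 270/2.4376 = 111 W.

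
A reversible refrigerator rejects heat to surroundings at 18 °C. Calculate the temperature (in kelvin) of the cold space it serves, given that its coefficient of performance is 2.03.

T_C ≈ 195 K

T_H = 18 °C → 18 + 273.15 = 291.15 K.
COP_R = T_C/(T_H − T_C) ⇒ T_C = T_H·COP_R/(1 + COP_R) = 291.15 × 2.03/(1 + 2.03) = 195 K.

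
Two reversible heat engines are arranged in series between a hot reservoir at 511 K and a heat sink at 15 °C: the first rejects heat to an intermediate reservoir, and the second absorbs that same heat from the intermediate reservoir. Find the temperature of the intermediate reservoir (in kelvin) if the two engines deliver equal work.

T_C = 15 °C → 15 + 273.15 = 288.15 K.
For reversible stages Q_m = Q_H·(T_m/T_H). Setting W₁ = Q_H(1 − T_m/T_H) equal to W₂ = Q_m(1 − T_C/T_m) = Q_H·(T_m − T_C)/T_H gives T_H − T_m = T_m − T_C, so T_m = (T_H + T_C)/2 = (511.00 + 288.15)/2 = 400 K.

T_m ≈ 400 K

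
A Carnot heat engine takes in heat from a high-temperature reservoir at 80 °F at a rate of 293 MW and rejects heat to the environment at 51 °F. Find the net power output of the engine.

T_H = 80 °F → (80 − 32) × 5/9 = 26.67 °C = 299.82 K.
T_C = 51 °F → (51 − 32) × 5/9 = 10.56 °C = 283.71 K.
η_rev = 1 − T_C/T_H = 1 − 283.71/299.82 = 0.0537.
W = η·Q_H = 0.0537 × 293 = 15.74 MW.

Ẇ ≈ 15.74 MW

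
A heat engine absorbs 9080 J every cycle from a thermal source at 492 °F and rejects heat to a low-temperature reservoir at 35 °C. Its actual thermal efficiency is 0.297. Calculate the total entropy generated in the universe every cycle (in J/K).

T_H = 492 °F → (492 − 32) × 5/9 = 255.56 °C = 528.71 K.
T_C = 35 °C → 35 + 273.15 = 308.15 K.
W = η·Q_H = 0.297 × 9080 = 2697 J, so Q_C = Q_H − W = 6383 J.
The hot reservoir loses entropy Q_H/T_H = 9080/528.71 = 17.17 J/K; the cold reservoir gains Q_C/T_C = 6383/308.15 = 20.71 J/K.
ΔS_univ = −Q_H/T_H + Q_C/T_C = 3.54 J/K (> 0, since η = 0.297 < η_Carnot = 0.417).

ΔS_univ ≈ 3.54 J/K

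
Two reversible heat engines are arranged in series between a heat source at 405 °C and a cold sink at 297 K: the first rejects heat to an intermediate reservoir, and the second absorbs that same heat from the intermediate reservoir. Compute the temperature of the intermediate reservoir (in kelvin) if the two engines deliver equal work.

T_m ≈ 488 K

T_H = 405 °C → 405 + 273.15 = 678.15 K.
For reversible stages Q_m = Q_H·(T_m/T_H). Setting W₁ = Q_H(1 − T_m/T_H) equal to W₂ = Q_m(1 − T_C/T_m) = Q_H·(T_m − T_C)/T_H gives T_H − T_m = T_m − T_C, so T_m = (T_H + T_C)/2 = (678.15 + 297.00)/2 = 488 K.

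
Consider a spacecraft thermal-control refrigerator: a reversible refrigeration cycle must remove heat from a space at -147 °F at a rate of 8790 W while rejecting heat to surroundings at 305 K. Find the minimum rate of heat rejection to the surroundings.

Q̇_H ≈ 15400 W

T_C = -147 °F → (-147 − 32) × 5/9 = -99.44 °C = 173.71 K.
For a reversible cycle Q_H/Q_C = T_H/T_C, so Q_H = Q_C·T_H/T_C = 8790 × 305.00/173.71 = 15400 W.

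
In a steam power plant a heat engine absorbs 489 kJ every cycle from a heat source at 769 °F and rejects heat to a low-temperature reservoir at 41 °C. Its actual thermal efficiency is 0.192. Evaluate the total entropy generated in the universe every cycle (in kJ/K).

ΔS_univ ≈ 0.541 kJ/K

T_H = 769 °F → (769 − 32) × 5/9 = 409.44 °C = 682.59 K.
T_C = 41 °C → 41 + 273.15 = 314.15 K.
W = η·Q_H = 0.192 × 489 = 93.89 kJ, so Q_C = Q_H − W = 395.1 kJ.
The hot reservoir loses entropy Q_H/T_H = 489/682.59 = 0.7164 kJ/K; the cold reservoir gains Q_C/T_C = 395.1/314.15 = 1.258 kJ/K.
ΔS_univ = −Q_H/T_H + Q_C/T_C = 0.541 kJ/K (> 0, since η = 0.192 < η_Carnot = 0.540).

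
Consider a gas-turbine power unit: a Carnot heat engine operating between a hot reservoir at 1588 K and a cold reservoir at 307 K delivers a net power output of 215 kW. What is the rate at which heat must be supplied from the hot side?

η_rev = 1 − T_C/T_H = 1 − 307.00/1588.00 = 0.8067.
Q_H = W/η = 215/0.8067 = 266.5 kW.

Q̇_H ≈ 266.5 kW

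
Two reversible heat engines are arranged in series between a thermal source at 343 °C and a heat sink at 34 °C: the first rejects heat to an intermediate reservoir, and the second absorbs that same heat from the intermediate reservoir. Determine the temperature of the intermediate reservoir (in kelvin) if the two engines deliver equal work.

T_m ≈ 462 K

T_H = 343 °C → 343 + 273.15 = 616.15 K.
T_C = 34 °C → 34 + 273.15 = 307.15 K.
For reversible stages Q_m = Q_H·(T_m/T_H). Setting W₁ = Q_H(1 − T_m/T_H) equal to W₂ = Q_m(1 − T_C/T_m) = Q_H·(T_m − T_C)/T_H gives T_H − T_m = T_m − T_C, so T_m = (T_H + T_C)/2 = (616.15 + 307.15)/2 = 462 K.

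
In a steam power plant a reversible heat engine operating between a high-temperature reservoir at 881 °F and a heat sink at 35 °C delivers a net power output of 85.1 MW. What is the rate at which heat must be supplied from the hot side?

T_H = 881 °F → (881 − 32) × 5/9 = 471.67 °C = 744.82 K.
T_C = 35 °C → 35 + 273.15 = 308.15 K.
Carnot efficiency: η = 1 − T_C/T_H = 1 − 308.15/744.82 = 0.5863.
Q_H = W/η = 85.1/0.5863 = 145 MW.

Q̇_H ≈ 145 MW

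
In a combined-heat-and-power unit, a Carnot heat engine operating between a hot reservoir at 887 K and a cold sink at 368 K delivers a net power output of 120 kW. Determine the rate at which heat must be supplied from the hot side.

Q̇_H ≈ 205 kW

The Carnot efficiency is η = 1 − T_C/T_H = 1 − 368.00/887.00 = 0.5851.
Q_H = W/η = 120/0.5851 = 205 kW.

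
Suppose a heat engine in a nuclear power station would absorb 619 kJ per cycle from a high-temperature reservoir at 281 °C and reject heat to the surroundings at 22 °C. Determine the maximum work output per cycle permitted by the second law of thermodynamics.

T_H = 281 °C → 281 + 273.15 = 554.15 K.
T_C = 22 °C → 22 + 273.15 = 295.15 K.
The second-law ceiling is the Carnot efficiency, η_max = 1 − T_C/T_H = 1 − 295.15/554.15 = 0.4674.
W_max = η_max · Q_H = 0.4674 × 619 = 289.3 kJ.

W_max ≈ 289.3 kJ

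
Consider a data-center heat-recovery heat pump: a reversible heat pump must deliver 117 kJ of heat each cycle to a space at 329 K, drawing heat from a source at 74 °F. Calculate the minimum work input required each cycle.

W_in ≈ 11.6 kJ

T_C = 74 °F → (74 − 32) × 5/9 = 23.33 °C = 296.48 K.
The Carnot heat-pump COP is COP_HP = T_H/(T_H − T_C) = 329.00/32.52 = 10.1179.
W = Q_H/COP_HP = 117/10.1179 = 11.6 kJ.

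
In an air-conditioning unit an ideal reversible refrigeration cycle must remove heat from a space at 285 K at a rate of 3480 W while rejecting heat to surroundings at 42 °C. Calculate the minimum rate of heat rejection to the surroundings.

Q̇_H ≈ 3850 W

T_H = 42 °C → 42 + 273.15 = 315.15 K.
For a reversible cycle Q_H/Q_C = T_H/T_C, so Q_H = Q_C·T_H/T_C = 3480 × 315.15/285.00 = 3850 W.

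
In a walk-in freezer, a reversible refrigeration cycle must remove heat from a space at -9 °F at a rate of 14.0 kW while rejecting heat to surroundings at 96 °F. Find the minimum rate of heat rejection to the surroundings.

Q̇_H ≈ 17.26 kW

T_H = 96 °F → (96 − 32) × 5/9 = 35.56 °C = 308.71 K.
T_C = -9 °F → (-9 − 32) × 5/9 = -22.78 °C = 250.37 K.
For a reversible cycle Q_H/Q_C = T_H/T_C, so Q_H = Q_C·T_H/T_C = 14.0 × 308.71/250.37 = 17.26 kW.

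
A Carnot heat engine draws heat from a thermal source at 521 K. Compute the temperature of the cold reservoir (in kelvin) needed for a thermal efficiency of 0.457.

From η = 1 − T_C/T_H, T_C = T_H·(1 − η) = 521.00 × (1 − 0.457) = 283 K.

T_C ≈ 283 K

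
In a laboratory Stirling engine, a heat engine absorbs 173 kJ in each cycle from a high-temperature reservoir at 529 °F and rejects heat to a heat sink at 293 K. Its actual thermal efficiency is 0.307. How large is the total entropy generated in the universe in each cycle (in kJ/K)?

ΔS_univ ≈ 0.0942 kJ/K

T_H = 529 °F → (529 − 32) × 5/9 = 276.11 °C = 549.26 K.
W = η·Q_H = 0.307 × 173 = 53.11 kJ, so Q_C = Q_H − W = 119.9 kJ.
The hot reservoir loses entropy Q_H/T_H = 173/549.26 = 0.3150 kJ/K; the cold reservoir gains Q_C/T_C = 119.9/293.00 = 0.4092 kJ/K.
ΔS_univ = −Q_H/T_H + Q_C/T_C = 0.0942 kJ/K (> 0, since η = 0.307 < η_Carnot = 0.467).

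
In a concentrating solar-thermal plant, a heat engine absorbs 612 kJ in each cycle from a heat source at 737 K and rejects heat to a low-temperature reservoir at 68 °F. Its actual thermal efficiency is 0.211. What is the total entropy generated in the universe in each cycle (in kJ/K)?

ΔS_univ ≈ 0.817 kJ/K

T_C = 68 °F → (68 − 32) × 5/9 = 20.00 °C = 293.15 K.
W = η·Q_H = 0.211 × 612 = 129.1 kJ, so Q_C = Q_H − W = 482.9 kJ.
Entropy balance on the reservoirs: −Q_H/T_H = -0.8304 kJ/K, +Q_C/T_C = 1.647 kJ/K.
ΔS_univ = −Q_H/T_H + Q_C/T_C = 0.817 kJ/K (> 0, since η = 0.211 < η_Carnot = 0.602).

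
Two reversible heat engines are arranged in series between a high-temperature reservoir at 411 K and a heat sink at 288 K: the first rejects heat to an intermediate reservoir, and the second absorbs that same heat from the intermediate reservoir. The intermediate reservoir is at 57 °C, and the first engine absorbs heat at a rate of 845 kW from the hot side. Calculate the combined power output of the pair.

Two reversible stages in series are equivalent to a single Carnot engine between T_H and T_C, so η_total = 1 − T_C/T_H = 1 − 288.00/411.00 = 0.2993.
W_total = η_total · Q_H = 0.2993 × 845 = 253 kW.

Ẇ_total ≈ 253 kW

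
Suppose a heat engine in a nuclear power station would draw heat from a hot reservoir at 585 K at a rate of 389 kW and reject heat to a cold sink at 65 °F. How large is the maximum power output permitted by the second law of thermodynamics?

Ẇ_max ≈ 195 kW

T_C = 65 °F → (65 − 32) × 5/9 = 18.33 °C = 291.48 K.
No engine can exceed the Carnot limit: η_max = 1 − T_C/T_H = 1 − 291.48/585.00 = 0.5017.
W_max = η_max · Q_H = 0.5017 × 389 = 195 kW.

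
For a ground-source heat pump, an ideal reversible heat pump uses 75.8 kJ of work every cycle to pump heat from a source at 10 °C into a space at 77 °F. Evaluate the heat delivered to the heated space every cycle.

T_H = 77 °F → (77 − 32) × 5/9 = 25.00 °C = 298.15 K.
T_C = 10 °C → 10 + 273.15 = 283.15 K.
Reversible heating COP: COP_HP = T_H/(T_H − T_C) = 298.15/15.00 = 19.8767.
Q_H = COP_HP · W = 19.8767 × 75.8 = 1510 kJ.

Q_H ≈ 1510 kJ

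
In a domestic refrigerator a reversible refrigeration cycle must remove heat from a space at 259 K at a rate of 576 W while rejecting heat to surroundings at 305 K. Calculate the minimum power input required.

Carnot COP: COP_R = T_C/(T_H − T_C) = 259.00/46.00 = 5.6304.
W = Q_C/COP_R = 576/5.6304 = 102 W.

Ẇ_in ≈ 102 W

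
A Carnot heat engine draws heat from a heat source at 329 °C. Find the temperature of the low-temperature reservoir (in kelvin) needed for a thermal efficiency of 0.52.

T_H = 329 °C → 329 + 273.15 = 602.15 K.
From η = 1 − T_C/T_H, T_C = T_H·(1 − η) = 602.15 × (1 − 0.52) = 289 K.

T_C ≈ 289 K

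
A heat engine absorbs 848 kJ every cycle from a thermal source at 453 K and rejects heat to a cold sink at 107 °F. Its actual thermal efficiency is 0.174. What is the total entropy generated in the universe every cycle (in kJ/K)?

ΔS_univ ≈ 0.3530 kJ/K

T_C = 107 °F → (107 − 32) × 5/9 = 41.67 °C = 314.82 K.
W = η·Q_H = 0.174 × 848 = 147.6 kJ, so Q_C = Q_H − W = 700.4 kJ.
The hot reservoir loses entropy Q_H/T_H = 848/453.00 = 1.872 kJ/K; the cold reservoir gains Q_C/T_C = 700.4/314.82 = 2.225 kJ/K.
ΔS_univ = −Q_H/T_H + Q_C/T_C = 0.3530 kJ/K (> 0, since η = 0.174 < η_Carnot = 0.305).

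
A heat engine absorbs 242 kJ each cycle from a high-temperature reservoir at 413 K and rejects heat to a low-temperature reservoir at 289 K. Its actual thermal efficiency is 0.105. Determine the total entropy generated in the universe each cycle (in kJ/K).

ΔS_univ ≈ 0.163 kJ/K

W = η·Q_H = 0.105 × 242 = 25.41 kJ, so Q_C = Q_H − W = 216.6 kJ.
Reservoir entropy changes: ΔS_H = −Q_H/T_H = −242/413.00 = -0.5860 kJ/K and ΔS_C = +Q_C/T_C = 216.6/289.00 = 0.7494 kJ/K.
ΔS_univ = −Q_H/T_H + Q_C/T_C = 0.163 kJ/K (> 0, since η = 0.105 < η_Carnot = 0.300).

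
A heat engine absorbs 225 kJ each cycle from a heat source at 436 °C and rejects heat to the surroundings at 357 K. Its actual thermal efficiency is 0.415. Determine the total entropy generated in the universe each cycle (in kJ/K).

T_H = 436 °C → 436 + 273.15 = 709.15 K.
W = η·Q_H = 0.415 × 225 = 93.38 kJ, so Q_C = Q_H − W = 131.6 kJ.
Reservoir entropy changes: ΔS_H = −Q_H/T_H = −225/709.15 = -0.3173 kJ/K and ΔS_C = +Q_C/T_C = 131.6/357.00 = 0.3687 kJ/K.
ΔS_univ = −Q_H/T_H + Q_C/T_C = 0.05142 kJ/K (> 0, since η = 0.415 < η_Carnot = 0.497).

ΔS_univ ≈ 0.05142 kJ/K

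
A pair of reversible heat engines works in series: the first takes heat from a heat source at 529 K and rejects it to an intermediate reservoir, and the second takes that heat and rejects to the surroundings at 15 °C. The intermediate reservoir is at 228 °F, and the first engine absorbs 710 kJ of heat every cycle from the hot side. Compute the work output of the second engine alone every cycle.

T_C = 15 °C → 15 + 273.15 = 288.15 K.
T_m = 228 °F → (228 − 32) × 5/9 = 108.89 °C = 382.04 K.
Heat entering the second stage: Q_m = Q_H·(T_m/T_H) = 710 × 382.04/529.00 = 513 kJ.
Second-stage efficiency η₂ = 1 − T_C/T_m = 1 − 288.15/382.04 = 0.2458, so W₂ = η₂·Q_m = 126 kJ.

W₂ ≈ 126 kJ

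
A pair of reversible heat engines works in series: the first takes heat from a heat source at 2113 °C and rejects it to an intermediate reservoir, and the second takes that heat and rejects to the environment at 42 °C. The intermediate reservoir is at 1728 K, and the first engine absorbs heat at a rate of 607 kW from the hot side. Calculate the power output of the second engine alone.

T_H = 2113 °C → 2113 + 273.15 = 2386.15 K.
T_C = 42 °C → 42 + 273.15 = 315.15 K.
Heat entering the second stage: Q_m = Q_H·(T_m/T_H) = 607 × 1728.00/2386.15 = 440 kW.
Second-stage efficiency η₂ = 1 − T_C/T_m = 1 − 315.15/1728.00 = 0.8176, so W₂ = η₂·Q_m = 359 kW.

Ẇ₂ ≈ 359 kW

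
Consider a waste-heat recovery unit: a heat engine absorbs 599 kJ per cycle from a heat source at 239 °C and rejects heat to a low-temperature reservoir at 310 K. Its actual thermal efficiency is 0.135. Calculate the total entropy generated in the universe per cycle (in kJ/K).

T_H = 239 °C → 239 + 273.15 = 512.15 K.
W = η·Q_H = 0.135 × 599 = 80.87 kJ, so Q_C = Q_H − W = 518.1 kJ.
The hot reservoir loses entropy Q_H/T_H = 599/512.15 = 1.170 kJ/K; the cold reservoir gains Q_C/T_C = 518.1/310.00 = 1.671 kJ/K.
ΔS_univ = −Q_H/T_H + Q_C/T_C = 0.502 kJ/K (> 0, since η = 0.135 < η_Carnot = 0.395).

ΔS_univ ≈ 0.502 kJ/K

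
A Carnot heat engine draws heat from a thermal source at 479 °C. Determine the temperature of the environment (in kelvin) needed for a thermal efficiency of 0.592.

T_C ≈ 307 K

T_H = 479 °C → 479 + 273.15 = 752.15 K.
From η = 1 − T_C/T_H, T_C = T_H·(1 − η) = 752.15 × (1 − 0.592) = 307 K.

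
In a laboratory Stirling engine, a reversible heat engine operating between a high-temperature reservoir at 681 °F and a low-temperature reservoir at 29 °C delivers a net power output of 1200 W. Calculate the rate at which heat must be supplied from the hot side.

Q̇_H ≈ 2294 W

T_H = 681 °F → (681 − 32) × 5/9 = 360.56 °C = 633.71 K.
T_C = 29 °C → 29 + 273.15 = 302.15 K.
Since the cycle is reversible, η = 1 − T_C/T_H = 1 − 302.15/633.71 = 0.5232.
Q_H = W/η = 1200/0.5232 = 2294 W.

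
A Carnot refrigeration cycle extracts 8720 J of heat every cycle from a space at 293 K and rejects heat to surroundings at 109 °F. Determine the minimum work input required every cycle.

W_in ≈ 682 J

T_H = 109 °F → (109 − 32) × 5/9 = 42.78 °C = 315.93 K.
COP_R = T_C/(T_H − T_C) = 293.00/22.93 = 12.7793.
W = Q_C/COP_R = 8720/12.7793 = 682 J.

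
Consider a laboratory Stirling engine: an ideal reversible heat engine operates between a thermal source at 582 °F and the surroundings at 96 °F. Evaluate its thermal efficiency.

η ≈ 0.4666

T_H = 582 °F → (582 − 32) × 5/9 = 305.56 °C = 578.71 K.
T_C = 96 °F → (96 − 32) × 5/9 = 35.56 °C = 308.71 K.
For a reversible engine, η = 1 − T_C/T_H = 1 − 308.71/578.71 = 0.4666.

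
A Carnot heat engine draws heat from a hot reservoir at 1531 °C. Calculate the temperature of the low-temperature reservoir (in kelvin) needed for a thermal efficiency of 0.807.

T_H = 1531 °C → 1531 + 273.15 = 1804.15 K.
From η = 1 − T_C/T_H, T_C = T_H·(1 − η) = 1804.15 × (1 − 0.807) = 348.2 K.

T_C ≈ 348.2 K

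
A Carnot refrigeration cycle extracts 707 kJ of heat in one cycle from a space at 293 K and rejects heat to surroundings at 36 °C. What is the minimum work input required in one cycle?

W_in ≈ 39.0 kJ

T_H = 36 °C → 36 + 273.15 = 309.15 K.
Carnot COP: COP_R = T_C/(T_H − T_C) = 293.00/16.15 = 18.1424.
W = Q_C/COP_R = 707/18.1424 = 39.0 kJ.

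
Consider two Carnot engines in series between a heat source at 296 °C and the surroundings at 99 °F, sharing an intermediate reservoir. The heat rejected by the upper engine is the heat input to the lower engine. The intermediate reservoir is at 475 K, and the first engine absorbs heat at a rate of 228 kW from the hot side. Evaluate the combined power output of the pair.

T_H = 296 °C → 296 + 273.15 = 569.15 K.
T_C = 99 °F → (99 − 32) × 5/9 = 37.22 °C = 310.37 K.
Two reversible stages in series are equivalent to a single Carnot engine between T_H and T_C, so η_total = 1 − T_C/T_H = 1 − 310.37/569.15 = 0.4547.
W_total = η_total · Q_H = 0.4547 × 228 = 104 kW.

Ẇ_total ≈ 104 kW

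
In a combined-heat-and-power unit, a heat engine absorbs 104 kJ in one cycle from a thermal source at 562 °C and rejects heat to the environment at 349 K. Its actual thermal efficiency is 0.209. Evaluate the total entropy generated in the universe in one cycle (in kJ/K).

T_H = 562 °C → 562 + 273.15 = 835.15 K.
W = η·Q_H = 0.209 × 104 = 21.74 kJ, so Q_C = Q_H − W = 82.26 kJ.
The hot reservoir loses entropy Q_H/T_H = 104/835.15 = 0.1245 kJ/K; the cold reservoir gains Q_C/T_C = 82.26/349.00 = 0.2357 kJ/K.
ΔS_univ = −Q_H/T_H + Q_C/T_C = 0.111 kJ/K (> 0, since η = 0.209 < η_Carnot = 0.582).

ΔS_univ ≈ 0.111 kJ/K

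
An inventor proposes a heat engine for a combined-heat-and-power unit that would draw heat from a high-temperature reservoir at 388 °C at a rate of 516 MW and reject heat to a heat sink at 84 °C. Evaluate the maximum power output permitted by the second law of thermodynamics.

Ẇ_max ≈ 237 MW

T_H = 388 °C → 388 + 273.15 = 661.15 K.
T_C = 84 °C → 84 + 273.15 = 357.15 K.
The upper bound on efficiency is η_max = 1 − T_C/T_H = 1 − 357.15/661.15 = 0.4598.
W_max = η_max · Q_H = 0.4598 × 516 = 237 MW.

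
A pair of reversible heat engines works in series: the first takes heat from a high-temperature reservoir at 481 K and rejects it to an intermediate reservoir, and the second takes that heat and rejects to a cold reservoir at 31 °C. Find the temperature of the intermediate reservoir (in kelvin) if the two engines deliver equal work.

T_m ≈ 393 K

T_C = 31 °C → 31 + 273.15 = 304.15 K.
For reversible stages Q_m = Q_H·(T_m/T_H). Setting W₁ = Q_H(1 − T_m/T_H) equal to W₂ = Q_m(1 − T_C/T_m) = Q_H·(T_m − T_C)/T_H gives T_H − T_m = T_m − T_C, so T_m = (T_H + T_C)/2 = (481.00 + 304.15)/2 = 393 K.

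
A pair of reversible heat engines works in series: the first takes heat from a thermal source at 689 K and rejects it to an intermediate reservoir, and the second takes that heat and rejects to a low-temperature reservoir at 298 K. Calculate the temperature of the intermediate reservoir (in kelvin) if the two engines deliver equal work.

T_m ≈ 494 K

For reversible stages Q_m = Q_H·(T_m/T_H). Setting W₁ = Q_H(1 − T_m/T_H) equal to W₂ = Q_m(1 − T_C/T_m) = Q_H·(T_m − T_C)/T_H gives T_H − T_m = T_m − T_C, so T_m = (T_H + T_C)/2 = (689.00 + 298.00)/2 = 494 K.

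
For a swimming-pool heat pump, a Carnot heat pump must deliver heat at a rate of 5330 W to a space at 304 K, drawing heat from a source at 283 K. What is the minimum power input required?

Reversible heating COP: COP_HP = T_H/(T_H − T_C) = 304.00/21.00 = 14.4762.
W = Q_H/COP_HP = 5330/14.4762 = 368.2 W.

Ẇ_in ≈ 368.2 W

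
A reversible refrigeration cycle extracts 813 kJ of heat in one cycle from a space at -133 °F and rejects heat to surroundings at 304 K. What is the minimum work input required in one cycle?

T_C = -133 °F → (-133 − 32) × 5/9 = -91.67 °C = 181.48 K.
Carnot COP: COP_R = T_C/(T_H − T_C) = 181.48/122.52 = 1.4813.
W = Q_C/COP_R = 813/1.4813 = 548.8 kJ.

W_in ≈ 548.8 kJ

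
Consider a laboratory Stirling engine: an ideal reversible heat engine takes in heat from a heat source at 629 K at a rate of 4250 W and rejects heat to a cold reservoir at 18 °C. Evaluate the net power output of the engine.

T_C = 18 °C → 18 + 273.15 = 291.15 K.
Since the cycle is reversible, η = 1 − T_C/T_H = 1 − 291.15/629.00 = 0.5371.
W = η·Q_H = 0.5371 × 4250 = 2280 W.

Ẇ ≈ 2280 W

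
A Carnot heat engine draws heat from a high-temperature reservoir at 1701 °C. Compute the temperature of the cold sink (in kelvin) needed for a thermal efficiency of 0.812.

T_H = 1701 °C → 1701 + 273.15 = 1974.15 K.
From η = 1 − T_C/T_H, T_C = T_H·(1 − η) = 1974.15 × (1 − 0.812) = 371.1 K.

T_C ≈ 371.1 K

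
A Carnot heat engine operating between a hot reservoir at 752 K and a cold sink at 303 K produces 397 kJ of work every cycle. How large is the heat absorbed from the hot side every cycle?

Q_H ≈ 664.9 kJ

Carnot efficiency: η = 1 − T_C/T_H = 1 − 303.00/752.00 = 0.5971.
Q_H = W/η = 397/0.5971 = 664.9 kJ.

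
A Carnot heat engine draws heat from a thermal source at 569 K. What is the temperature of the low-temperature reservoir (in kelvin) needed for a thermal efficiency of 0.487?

T_C ≈ 292 K

From η = 1 − T_C/T_H, T_C = T_H·(1 − η) = 569.00 × (1 − 0.487) = 292 K.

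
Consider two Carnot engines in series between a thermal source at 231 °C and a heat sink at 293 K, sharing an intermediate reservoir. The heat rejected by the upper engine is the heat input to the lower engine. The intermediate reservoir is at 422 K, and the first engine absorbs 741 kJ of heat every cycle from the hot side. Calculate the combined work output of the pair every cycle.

T_H = 231 °C → 231 + 273.15 = 504.15 K.
Two reversible stages in series are equivalent to a single Carnot engine between T_H and T_C, so η_total = 1 − T_C/T_H = 1 − 293.00/504.15 = 0.4188.
W_total = η_total · Q_H = 0.4188 × 741 = 310 kJ.

W_total ≈ 310 kJ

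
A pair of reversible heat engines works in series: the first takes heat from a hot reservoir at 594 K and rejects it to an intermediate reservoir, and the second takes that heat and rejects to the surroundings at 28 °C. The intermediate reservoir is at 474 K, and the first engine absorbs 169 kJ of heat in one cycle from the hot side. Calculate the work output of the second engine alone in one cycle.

W₂ ≈ 49.2 kJ

T_C = 28 °C → 28 + 273.15 = 301.15 K.
Heat entering the second stage: Q_m = Q_H·(T_m/T_H) = 169 × 474.00/594.00 = 135 kJ.
Second-stage efficiency η₂ = 1 − T_C/T_m = 1 − 301.15/474.00 = 0.3647, so W₂ = η₂·Q_m = 49.2 kJ.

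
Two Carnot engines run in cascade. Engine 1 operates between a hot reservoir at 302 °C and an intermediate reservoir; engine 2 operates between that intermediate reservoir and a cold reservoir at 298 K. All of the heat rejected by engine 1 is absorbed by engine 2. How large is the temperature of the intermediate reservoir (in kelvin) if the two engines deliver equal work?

T_m ≈ 436.6 K

T_H = 302 °C → 302 + 273.15 = 575.15 K.
For reversible stages Q_m = Q_H·(T_m/T_H). Setting W₁ = Q_H(1 − T_m/T_H) equal to W₂ = Q_m(1 − T_C/T_m) = Q_H·(T_m − T_C)/T_H gives T_H − T_m = T_m − T_C, so T_m = (T_H + T_C)/2 = (575.15 + 298.00)/2 = 436.6 K.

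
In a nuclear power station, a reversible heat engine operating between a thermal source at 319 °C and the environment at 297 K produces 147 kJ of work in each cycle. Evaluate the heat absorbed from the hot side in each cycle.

T_H = 319 °C → 319 + 273.15 = 592.15 K.
Since the cycle is reversible, η = 1 − T_C/T_H = 1 − 297.00/592.15 = 0.4984.
Q_H = W/η = 147/0.4984 = 295 kJ.

Q_H ≈ 295 kJ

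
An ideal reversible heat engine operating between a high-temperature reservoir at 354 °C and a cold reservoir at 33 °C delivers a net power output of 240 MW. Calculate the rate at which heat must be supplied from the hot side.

T_H = 354 °C → 354 + 273.15 = 627.15 K.
T_C = 33 °C → 33 + 273.15 = 306.15 K.
η_rev = 1 − T_C/T_H = 1 − 306.15/627.15 = 0.5118.
Q_H = W/η = 240/0.5118 = 469 MW.

Q̇_H ≈ 469 MW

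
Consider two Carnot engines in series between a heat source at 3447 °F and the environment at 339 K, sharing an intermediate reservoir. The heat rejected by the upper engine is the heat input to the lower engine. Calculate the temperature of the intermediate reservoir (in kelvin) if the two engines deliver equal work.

T_m ≈ 1250 K

T_H = 3447 °F → (3447 − 32) × 5/9 = 1897.22 °C = 2170.37 K.
For reversible stages Q_m = Q_H·(T_m/T_H). Setting W₁ = Q_H(1 − T_m/T_H) equal to W₂ = Q_m(1 − T_C/T_m) = Q_H·(T_m − T_C)/T_H gives T_H − T_m = T_m − T_C, so T_m = (T_H + T_C)/2 = (2170.37 + 339.00)/2 = 1250 K.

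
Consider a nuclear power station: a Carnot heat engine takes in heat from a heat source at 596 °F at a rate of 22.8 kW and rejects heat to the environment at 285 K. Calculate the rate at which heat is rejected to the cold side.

Q̇_C ≈ 11.1 kW

T_H = 596 °F → (596 − 32) × 5/9 = 313.33 °C = 586.48 K.
The Carnot efficiency is η = 1 − T_C/T_H = 1 − 285.00/586.48 = 0.5141.
For a reversible cycle Q_C/Q_H = T_C/T_H, so Q_C = 22.8 × 285.00/586.48 = 11.1 kW.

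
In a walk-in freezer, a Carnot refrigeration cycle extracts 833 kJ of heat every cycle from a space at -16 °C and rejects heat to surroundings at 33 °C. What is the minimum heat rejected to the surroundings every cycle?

T_H = 33 °C → 33 + 273.15 = 306.15 K.
T_C = -16 °C → -16 + 273.15 = 257.15 K.
For a reversible cycle Q_H/Q_C = T_H/T_C, so Q_H = Q_C·T_H/T_C = 833 × 306.15/257.15 = 991.7 kJ.

Q_H ≈ 991.7 kJ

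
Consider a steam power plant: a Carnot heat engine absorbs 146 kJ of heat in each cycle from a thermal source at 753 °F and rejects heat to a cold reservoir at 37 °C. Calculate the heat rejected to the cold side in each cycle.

Q_C ≈ 67.21 kJ

T_H = 753 °F → (753 − 32) × 5/9 = 400.56 °C = 673.71 K.
T_C = 37 °C → 37 + 273.15 = 310.15 K.
η_rev = 1 − T_C/T_H = 1 − 310.15/673.71 = 0.5396.
For a reversible cycle Q_C/Q_H = T_C/T_H, so Q_C = 146 × 310.15/673.71 = 67.21 kJ.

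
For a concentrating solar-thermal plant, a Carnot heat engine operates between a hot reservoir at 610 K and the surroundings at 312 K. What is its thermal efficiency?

η ≈ 0.4885

Carnot efficiency: η = 1 − T_C/T_H = 1 − 312.00/610.00 = 0.4885.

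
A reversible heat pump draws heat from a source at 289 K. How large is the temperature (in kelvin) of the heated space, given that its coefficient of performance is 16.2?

COP_HP = T_H/(T_H − T_C) ⇒ T_H = T_C·COP_HP/(COP_HP − 1) = 289.00 × 16.2/(16.2 − 1) = 308 K.

T_H ≈ 308 K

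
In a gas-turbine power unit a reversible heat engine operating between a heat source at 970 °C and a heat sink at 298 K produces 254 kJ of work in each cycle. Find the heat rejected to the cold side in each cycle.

T_H = 970 °C → 970 + 273.15 = 1243.15 K.
Carnot efficiency: η = 1 − T_C/T_H = 1 − 298.00/1243.15 = 0.7603.
Since Q_C/Q_H = T_C/T_H and Q_H = W/η, Q_C = W·T_C/(T_H − T_C) = 254 × 298.00/945.15 = 80.08 kJ.

Q_C ≈ 80.08 kJ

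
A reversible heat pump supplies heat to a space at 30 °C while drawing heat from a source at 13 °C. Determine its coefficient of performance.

T_H = 30 °C → 30 + 273.15 = 303.15 K.
T_C = 13 °C → 13 + 273.15 = 286.15 K.
For a reversible heat pump, COP_HP = T_H/(T_H − T_C) = 303.15/(303.15 − 286.15) = 17.83.

COP_HP ≈ 17.83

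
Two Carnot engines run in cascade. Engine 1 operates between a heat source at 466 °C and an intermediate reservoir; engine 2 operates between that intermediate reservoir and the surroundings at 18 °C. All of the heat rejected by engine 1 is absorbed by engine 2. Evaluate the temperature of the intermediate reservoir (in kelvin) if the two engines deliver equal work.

T_m ≈ 515.1 K

T_H = 466 °C → 466 + 273.15 = 739.15 K.
T_C = 18 °C → 18 + 273.15 = 291.15 K.
For reversible stages Q_m = Q_H·(T_m/T_H). Setting W₁ = Q_H(1 − T_m/T_H) equal to W₂ = Q_m(1 − T_C/T_m) = Q_H·(T_m − T_C)/T_H gives T_H − T_m = T_m − T_C, so T_m = (T_H + T_C)/2 = (739.15 + 291.15)/2 = 515.1 K.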